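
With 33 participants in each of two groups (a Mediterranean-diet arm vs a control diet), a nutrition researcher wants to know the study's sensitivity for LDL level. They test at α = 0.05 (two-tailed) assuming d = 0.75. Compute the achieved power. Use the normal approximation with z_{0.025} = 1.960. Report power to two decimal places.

power ≈ 0.86

For two equal groups, power = Φ(d·√(n/2) − z_{α/2}).
d·√(n/2) = 0.75 × √(33/2) = 0.75 × 4.062 = 3.047.
z_β = 3.047 − 1.960 = 1.087.
Power = Φ(1.087) = 0.861.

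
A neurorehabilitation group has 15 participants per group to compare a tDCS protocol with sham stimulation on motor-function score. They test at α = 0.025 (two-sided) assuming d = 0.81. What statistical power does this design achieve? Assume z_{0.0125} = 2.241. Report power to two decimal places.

For two equal groups, power = Φ(d·√(n/2) − z_{α/2}).
d·√(n/2) = 0.81 × √(15/2) = 0.81 × 2.739 = 2.218.
z_β = 2.218 − 2.241 = -0.023.
Power = Φ(-0.023) = 0.491.

power ≈ 0.49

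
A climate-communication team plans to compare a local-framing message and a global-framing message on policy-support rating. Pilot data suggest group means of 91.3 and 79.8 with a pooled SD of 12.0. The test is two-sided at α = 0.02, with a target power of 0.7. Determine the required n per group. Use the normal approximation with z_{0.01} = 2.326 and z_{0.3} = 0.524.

n = 18 per group

Cohen's d = |M₁ − M₂| / SD_pooled = |91.3 − 79.8| / 12.0 = 11.5 / 12.0 = 0.958.
For two independent groups with equal n: n = 2·((z_{α/2} + z_β) / d)².
z_{α/2} + z_β = 2.326 + 0.524 = 2.850.
n = 2 × (2.850 / 0.958)² = 2 × 2.975² = 2 × 8.85 = 17.7.
Round up to the next whole participant.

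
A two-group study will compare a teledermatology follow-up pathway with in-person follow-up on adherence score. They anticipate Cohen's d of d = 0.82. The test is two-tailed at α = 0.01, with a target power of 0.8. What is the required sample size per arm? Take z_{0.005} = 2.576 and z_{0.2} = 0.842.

For two independent groups with equal n: n = 2·((z_{α/2} + z_β) / d)².
z_{α/2} + z_β = 2.576 + 0.842 = 3.418.
n = 2 × (3.418 / 0.82)² = 2 × 4.168² = 2 × 17.37 = 34.7.
Round up to the next whole participant.

n = 35 per group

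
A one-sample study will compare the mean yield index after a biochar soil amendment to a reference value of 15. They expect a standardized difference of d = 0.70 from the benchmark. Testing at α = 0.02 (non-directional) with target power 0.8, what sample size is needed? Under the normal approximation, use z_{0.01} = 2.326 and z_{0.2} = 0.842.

For a one-sample test: n = ((z_{α/2} + z_β) / d)².
z_{α/2} + z_β = 2.326 + 0.842 = 3.168.
n = (3.168 / 0.70)² = 4.526² = 20.48.
Round up.

n = 21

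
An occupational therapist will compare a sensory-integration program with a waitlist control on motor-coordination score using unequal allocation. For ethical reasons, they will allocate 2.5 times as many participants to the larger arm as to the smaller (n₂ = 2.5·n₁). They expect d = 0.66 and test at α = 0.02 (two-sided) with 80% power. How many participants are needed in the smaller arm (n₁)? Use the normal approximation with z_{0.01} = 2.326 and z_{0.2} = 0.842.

With allocation ratio k = n₂/n₁ = 2.5, Var(x̄₁−x̄₂) = σ²(1/n₁ + 1/(k·n₁)) = σ²·(k+1)/(k·n₁).
So n₁ = (1 + 1/k)·((z_{α/2} + z_β)/d)² = 1.400 × (3.168/0.66)².
n₁ = 1.400 × 23.04 = 32.3.
Round up: n₁ = 33, giving n₂ = ⌈2.5 × 33⌉ = ⌈82.5⌉ = 83.

n₁ = 33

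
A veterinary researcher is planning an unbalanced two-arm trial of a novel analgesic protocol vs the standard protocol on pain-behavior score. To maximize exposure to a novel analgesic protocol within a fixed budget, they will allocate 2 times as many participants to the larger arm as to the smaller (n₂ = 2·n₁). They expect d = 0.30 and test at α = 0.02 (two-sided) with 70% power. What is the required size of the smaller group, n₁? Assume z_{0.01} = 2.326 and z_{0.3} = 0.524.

With allocation ratio k = n₂/n₁ = 2, Var(x̄₁−x̄₂) = σ²(1/n₁ + 1/(k·n₁)) = σ²·(k+1)/(k·n₁).
So n₁ = (1 + 1/k)·((z_{α/2} + z_β)/d)² = 1.500 × (2.850/0.30)².
n₁ = 1.500 × 90.25 = 135.4.
Round up: n₁ = 136, giving n₂ = 2 × 136 = 272.

n₁ = 136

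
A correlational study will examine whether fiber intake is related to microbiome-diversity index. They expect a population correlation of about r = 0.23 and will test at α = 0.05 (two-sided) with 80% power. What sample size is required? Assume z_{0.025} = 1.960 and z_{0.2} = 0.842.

n = 147

Fisher's z: C = ½·ln((1+r)/(1−r)) = ½·ln(1.5974) = 0.2342.
n = ((z_{α/2} + z_β)/C)² + 3.
(1.960 + 0.842) / 0.2342 = 2.802 / 0.2342 = 11.964.
n = 11.964² + 3 = 143.14 + 3 = 146.1.
Round up.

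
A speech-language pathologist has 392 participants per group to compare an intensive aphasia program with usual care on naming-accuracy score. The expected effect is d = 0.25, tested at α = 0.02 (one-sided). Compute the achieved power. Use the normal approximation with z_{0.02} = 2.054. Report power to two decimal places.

power ≈ 0.93

For two equal groups, power = Φ(d·√(n/2) − z_{α}).
d·√(n/2) = 0.25 × √(392/2) = 0.25 × 14.000 = 3.500.
z_β = 3.500 − 2.054 = 1.446.
Power = Φ(1.446) = 0.926.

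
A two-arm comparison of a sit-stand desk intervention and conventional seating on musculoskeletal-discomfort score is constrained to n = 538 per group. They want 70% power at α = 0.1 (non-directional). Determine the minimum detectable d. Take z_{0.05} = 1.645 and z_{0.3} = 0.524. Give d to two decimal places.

d_min ≈ 0.13

For two independent groups of n = 538 each: d_min = (z_{α/2} + z_β)·√(2/n).
z-sum = 1.645 + 0.524 = 2.169.
d_min = 2.169 × √(2/538) = 2.169 × 0.0610 = 0.132.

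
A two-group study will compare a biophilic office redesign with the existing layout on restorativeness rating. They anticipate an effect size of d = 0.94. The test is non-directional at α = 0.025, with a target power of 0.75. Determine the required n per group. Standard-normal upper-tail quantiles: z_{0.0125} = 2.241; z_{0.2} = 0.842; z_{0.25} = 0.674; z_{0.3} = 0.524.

For two independent groups with equal n: n = 2·((z_{α/2} + z_β) / d)².
z_{α/2} + z_β = 2.241 + 0.674 = 2.915.
n = 2 × (2.915 / 0.94)² = 2 × 3.101² = 2 × 9.62 = 19.2.
Round up to the next whole participant.

n = 20 per group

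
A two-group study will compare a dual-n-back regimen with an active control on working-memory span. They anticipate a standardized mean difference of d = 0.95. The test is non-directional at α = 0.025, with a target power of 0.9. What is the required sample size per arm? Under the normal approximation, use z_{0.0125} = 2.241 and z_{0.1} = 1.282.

n = 28 per group

For two independent groups with equal n: n = 2·((z_{α/2} + z_β) / d)².
z_{α/2} + z_β = 2.241 + 1.282 = 3.523.
n = 2 × (3.523 / 0.95)² = 2 × 3.708² = 2 × 13.75 = 27.5.
Round up to the next whole participant.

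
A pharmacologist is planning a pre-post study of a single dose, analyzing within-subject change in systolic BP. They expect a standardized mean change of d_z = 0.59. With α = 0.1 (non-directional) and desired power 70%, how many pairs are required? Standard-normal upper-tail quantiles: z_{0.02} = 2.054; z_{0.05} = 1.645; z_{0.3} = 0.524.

For a paired (one-sample on differences) test: n = ((z_{α/2} + z_β) / d)².
z_{α/2} + z_β = 1.645 + 0.524 = 2.169.
n = (2.169 / 0.59)² = 3.676² = 13.51.
Round up.

n = 14 pairs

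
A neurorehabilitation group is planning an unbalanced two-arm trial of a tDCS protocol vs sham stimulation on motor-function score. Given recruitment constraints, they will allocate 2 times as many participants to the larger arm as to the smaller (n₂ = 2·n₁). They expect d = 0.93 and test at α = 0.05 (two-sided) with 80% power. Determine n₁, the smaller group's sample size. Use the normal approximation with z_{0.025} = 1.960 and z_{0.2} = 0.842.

n₁ = 14

With allocation ratio k = n₂/n₁ = 2, Var(x̄₁−x̄₂) = σ²(1/n₁ + 1/(k·n₁)) = σ²·(k+1)/(k·n₁).
So n₁ = (1 + 1/k)·((z_{α/2} + z_β)/d)² = 1.500 × (2.802/0.93)².
n₁ = 1.500 × 9.08 = 13.6.
Round up: n₁ = 14, giving n₂ = 2 × 14 = 28.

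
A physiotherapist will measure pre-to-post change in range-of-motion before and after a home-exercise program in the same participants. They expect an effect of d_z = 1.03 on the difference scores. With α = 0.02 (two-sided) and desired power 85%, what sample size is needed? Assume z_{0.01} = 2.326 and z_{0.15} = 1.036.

For a paired (one-sample on differences) test: n = ((z_{α/2} + z_β) / d)².
z_{α/2} + z_β = 2.326 + 1.036 = 3.362.
n = (3.362 / 1.03)² = 3.264² = 10.65.
Round up.

n = 11 pairs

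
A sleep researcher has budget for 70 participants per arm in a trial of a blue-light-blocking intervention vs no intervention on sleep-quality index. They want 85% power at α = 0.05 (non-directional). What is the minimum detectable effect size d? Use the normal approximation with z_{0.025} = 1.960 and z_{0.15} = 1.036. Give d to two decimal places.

For two independent groups of n = 70 each: d_min = (z_{α/2} + z_β)·√(2/n).
z-sum = 1.960 + 1.036 = 2.996.
d_min = 2.996 × √(2/70) = 2.996 × 0.1690 = 0.506.

d_min ≈ 0.51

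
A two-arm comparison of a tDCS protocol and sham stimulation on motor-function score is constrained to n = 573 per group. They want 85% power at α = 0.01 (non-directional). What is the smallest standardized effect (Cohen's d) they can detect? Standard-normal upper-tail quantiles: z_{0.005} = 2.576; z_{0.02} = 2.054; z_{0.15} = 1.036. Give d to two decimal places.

For two independent groups of n = 573 each: d_min = (z_{α/2} + z_β)·√(2/n).
z-sum = 2.576 + 1.036 = 3.612.
d_min = 3.612 × √(2/573) = 3.612 × 0.0591 = 0.213.

d_min ≈ 0.21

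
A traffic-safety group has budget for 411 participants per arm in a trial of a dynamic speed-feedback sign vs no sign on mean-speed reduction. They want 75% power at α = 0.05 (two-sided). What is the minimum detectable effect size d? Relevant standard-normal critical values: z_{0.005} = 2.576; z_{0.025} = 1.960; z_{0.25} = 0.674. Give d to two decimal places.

For two independent groups of n = 411 each: d_min = (z_{α/2} + z_β)·√(2/n).
z-sum = 1.960 + 0.674 = 2.634.
d_min = 2.634 × √(2/411) = 2.634 × 0.0698 = 0.184.

d_min ≈ 0.18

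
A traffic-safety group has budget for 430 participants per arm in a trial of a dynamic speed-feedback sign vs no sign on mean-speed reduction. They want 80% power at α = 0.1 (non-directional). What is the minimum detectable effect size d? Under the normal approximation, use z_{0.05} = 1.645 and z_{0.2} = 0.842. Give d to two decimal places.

For two independent groups of n = 430 each: d_min = (z_{α/2} + z_β)·√(2/n).
z-sum = 1.645 + 0.842 = 2.487.
d_min = 2.487 × √(2/430) = 2.487 × 0.0682 = 0.170.

d_min ≈ 0.17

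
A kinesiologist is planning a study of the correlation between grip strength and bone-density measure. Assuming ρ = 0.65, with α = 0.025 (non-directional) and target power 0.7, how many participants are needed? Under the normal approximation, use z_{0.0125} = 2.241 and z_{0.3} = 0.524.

n = 16

Fisher's z: C = ½·ln((1+r)/(1−r)) = ½·ln(4.7143) = 0.7753.
n = ((z_{α/2} + z_β)/C)² + 3.
(2.241 + 0.524) / 0.7753 = 2.765 / 0.7753 = 3.566.
n = 3.566² + 3 = 12.72 + 3 = 15.7.
Round up.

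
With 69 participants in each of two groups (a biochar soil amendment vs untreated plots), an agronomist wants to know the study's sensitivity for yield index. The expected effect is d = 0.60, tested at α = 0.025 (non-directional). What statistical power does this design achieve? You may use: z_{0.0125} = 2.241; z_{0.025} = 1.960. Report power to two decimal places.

For two equal groups, power = Φ(d·√(n/2) − z_{α/2}).
d·√(n/2) = 0.60 × √(69/2) = 0.60 × 5.874 = 3.524.
z_β = 3.524 − 2.241 = 1.283.
Power = Φ(1.283) = 0.900.

power ≈ 0.90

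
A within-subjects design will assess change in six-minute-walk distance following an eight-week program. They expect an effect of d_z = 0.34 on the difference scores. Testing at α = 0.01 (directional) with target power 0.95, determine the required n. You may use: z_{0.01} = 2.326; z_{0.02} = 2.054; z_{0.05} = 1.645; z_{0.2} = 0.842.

For a paired (one-sample on differences) test: n = ((z_{α} + z_β) / d)².
z_{α} + z_β = 2.326 + 1.645 = 3.971.
n = (3.971 / 0.34)² = 11.679² = 136.41.
Round up.

n = 137 pairs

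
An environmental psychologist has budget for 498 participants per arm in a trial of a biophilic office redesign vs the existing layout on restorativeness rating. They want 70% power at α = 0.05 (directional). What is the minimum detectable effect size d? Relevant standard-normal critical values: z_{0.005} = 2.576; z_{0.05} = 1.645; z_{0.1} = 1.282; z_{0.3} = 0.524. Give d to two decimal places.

d_min ≈ 0.14

For two independent groups of n = 498 each: d_min = (z_{α} + z_β)·√(2/n).
z-sum = 1.645 + 0.524 = 2.169.
d_min = 2.169 × √(2/498) = 2.169 × 0.0634 = 0.137.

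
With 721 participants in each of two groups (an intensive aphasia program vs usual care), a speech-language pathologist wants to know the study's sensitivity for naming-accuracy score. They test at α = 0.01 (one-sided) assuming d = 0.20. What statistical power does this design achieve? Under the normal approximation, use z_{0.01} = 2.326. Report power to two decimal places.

For two equal groups, power = Φ(d·√(n/2) − z_{α}).
d·√(n/2) = 0.20 × √(721/2) = 0.20 × 18.987 = 3.797.
z_β = 3.797 − 2.326 = 1.471.
Power = Φ(1.471) = 0.929.

power ≈ 0.93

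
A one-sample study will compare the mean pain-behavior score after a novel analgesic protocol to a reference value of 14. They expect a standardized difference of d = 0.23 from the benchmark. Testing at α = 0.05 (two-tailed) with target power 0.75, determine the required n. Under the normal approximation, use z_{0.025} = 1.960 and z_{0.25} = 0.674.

For a one-sample test: n = ((z_{α/2} + z_β) / d)².
z_{α/2} + z_β = 1.960 + 0.674 = 2.634.
n = (2.634 / 0.23)² = 11.452² = 131.15.
Round up.

n = 132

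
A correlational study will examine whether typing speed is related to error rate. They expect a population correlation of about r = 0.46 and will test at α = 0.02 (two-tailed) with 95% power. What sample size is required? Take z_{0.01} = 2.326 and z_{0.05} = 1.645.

n = 67

Fisher's z: C = ½·ln((1+r)/(1−r)) = ½·ln(2.7037) = 0.4973.
n = ((z_{α/2} + z_β)/C)² + 3.
(2.326 + 1.645) / 0.4973 = 3.971 / 0.4973 = 7.985.
n = 7.985² + 3 = 63.76 + 3 = 66.8.
Round up.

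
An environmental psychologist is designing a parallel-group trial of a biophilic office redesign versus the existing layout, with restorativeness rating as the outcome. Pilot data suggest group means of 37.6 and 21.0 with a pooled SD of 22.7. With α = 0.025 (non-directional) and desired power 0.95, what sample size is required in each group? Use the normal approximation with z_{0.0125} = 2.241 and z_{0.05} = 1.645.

n = 57 per group

Cohen's d = |M₁ − M₂| / SD_pooled = |37.6 − 21.0| / 22.7 = 16.6 / 22.7 = 0.731.
For two independent groups with equal n: n = 2·((z_{α/2} + z_β) / d)².
z_{α/2} + z_β = 2.241 + 1.645 = 3.886.
n = 2 × (3.886 / 0.731)² = 2 × 5.316² = 2 × 28.26 = 56.5.
Round up to the next whole participant.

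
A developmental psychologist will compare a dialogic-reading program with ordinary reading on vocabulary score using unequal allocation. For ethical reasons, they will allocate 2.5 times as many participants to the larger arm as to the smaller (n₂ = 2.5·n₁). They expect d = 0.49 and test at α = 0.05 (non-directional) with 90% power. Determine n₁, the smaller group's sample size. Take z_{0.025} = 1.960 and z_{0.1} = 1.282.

n₁ = 62

With allocation ratio k = n₂/n₁ = 2.5, Var(x̄₁−x̄₂) = σ²(1/n₁ + 1/(k·n₁)) = σ²·(k+1)/(k·n₁).
So n₁ = (1 + 1/k)·((z_{α/2} + z_β)/d)² = 1.400 × (3.242/0.49)².
n₁ = 1.400 × 43.78 = 61.3.
Round up: n₁ = 62, giving n₂ = 2.5 × 62 = 155.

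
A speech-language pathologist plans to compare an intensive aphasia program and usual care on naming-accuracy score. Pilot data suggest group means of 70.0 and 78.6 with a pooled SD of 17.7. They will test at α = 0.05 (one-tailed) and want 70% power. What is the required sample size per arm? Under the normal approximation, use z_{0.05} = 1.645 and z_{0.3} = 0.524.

Cohen's d = |M₁ − M₂| / SD_pooled = |70.0 − 78.6| / 17.7 = 8.6 / 17.7 = 0.486.
For two independent groups with equal n: n = 2·((z_{α} + z_β) / d)².
z_{α} + z_β = 1.645 + 0.524 = 2.169.
n = 2 × (2.169 / 0.486)² = 2 × 4.463² = 2 × 19.92 = 39.8.
Round up to the next whole participant.

n = 40 per group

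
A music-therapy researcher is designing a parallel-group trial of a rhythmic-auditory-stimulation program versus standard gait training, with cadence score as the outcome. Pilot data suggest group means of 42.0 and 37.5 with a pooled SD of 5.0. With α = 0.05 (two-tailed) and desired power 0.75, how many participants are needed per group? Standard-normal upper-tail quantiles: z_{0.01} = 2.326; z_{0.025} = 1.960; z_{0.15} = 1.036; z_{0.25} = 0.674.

n = 18 per group

Cohen's d = |M₁ − M₂| / SD_pooled = |42.0 − 37.5| / 5.0 = 4.5 / 5.0 = 0.900.
For two independent groups with equal n: n = 2·((z_{α/2} + z_β) / d)².
z_{α/2} + z_β = 1.960 + 0.674 = 2.634.
n = 2 × (2.634 / 0.900)² = 2 × 2.927² = 2 × 8.57 = 17.1.
Round up to the next whole participant.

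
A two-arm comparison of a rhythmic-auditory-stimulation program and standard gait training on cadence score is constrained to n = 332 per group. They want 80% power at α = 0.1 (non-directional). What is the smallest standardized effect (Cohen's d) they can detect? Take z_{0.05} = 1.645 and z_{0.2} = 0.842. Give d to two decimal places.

For two independent groups of n = 332 each: d_min = (z_{α/2} + z_β)·√(2/n).
z-sum = 1.645 + 0.842 = 2.487.
d_min = 2.487 × √(2/332) = 2.487 × 0.0776 = 0.193.

d_min ≈ 0.19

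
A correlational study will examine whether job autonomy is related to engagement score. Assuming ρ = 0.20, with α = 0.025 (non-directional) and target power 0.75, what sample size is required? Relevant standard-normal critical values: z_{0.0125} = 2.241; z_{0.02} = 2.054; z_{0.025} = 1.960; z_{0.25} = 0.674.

n = 210

Fisher's z: C = ½·ln((1+r)/(1−r)) = ½·ln(1.5000) = 0.2027.
n = ((z_{α/2} + z_β)/C)² + 3.
(2.241 + 0.674) / 0.2027 = 2.915 / 0.2027 = 14.381.
n = 14.381² + 3 = 206.81 + 3 = 209.8.
Round up.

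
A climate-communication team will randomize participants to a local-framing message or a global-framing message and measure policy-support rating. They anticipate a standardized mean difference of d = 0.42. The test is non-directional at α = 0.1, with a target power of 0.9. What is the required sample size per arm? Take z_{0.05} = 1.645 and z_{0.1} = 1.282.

n = 98 per group

For two independent groups with equal n: n = 2·((z_{α/2} + z_β) / d)².
z_{α/2} + z_β = 1.645 + 1.282 = 2.927.
n = 2 × (2.927 / 0.42)² = 2 × 6.969² = 2 × 48.57 = 97.1.
Round up to the next whole participant.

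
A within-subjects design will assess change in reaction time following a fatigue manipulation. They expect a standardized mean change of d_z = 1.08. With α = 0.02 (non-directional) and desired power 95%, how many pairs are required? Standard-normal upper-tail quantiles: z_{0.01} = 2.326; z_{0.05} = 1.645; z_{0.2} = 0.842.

n = 14 pairs

For a paired (one-sample on differences) test: n = ((z_{α/2} + z_β) / d)².
z_{α/2} + z_β = 2.326 + 1.645 = 3.971.
n = (3.971 / 1.08)² = 3.677² = 13.52.
Round up.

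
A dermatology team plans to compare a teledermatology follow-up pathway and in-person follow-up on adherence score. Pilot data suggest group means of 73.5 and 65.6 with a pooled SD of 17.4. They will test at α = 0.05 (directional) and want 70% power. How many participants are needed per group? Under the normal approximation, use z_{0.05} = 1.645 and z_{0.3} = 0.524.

Cohen's d = |M₁ − M₂| / SD_pooled = |73.5 − 65.6| / 17.4 = 7.9 / 17.4 = 0.454.
For two independent groups with equal n: n = 2·((z_{α} + z_β) / d)².
z_{α} + z_β = 1.645 + 0.524 = 2.169.
n = 2 × (2.169 / 0.454)² = 2 × 4.778² = 2 × 22.82 = 45.6.
Round up to the next whole participant.

n = 46 per group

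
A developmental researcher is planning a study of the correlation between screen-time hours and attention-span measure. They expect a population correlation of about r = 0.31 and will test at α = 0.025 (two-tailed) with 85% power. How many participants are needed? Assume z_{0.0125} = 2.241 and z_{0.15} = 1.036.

Fisher's z: C = ½·ln((1+r)/(1−r)) = ½·ln(1.8986) = 0.3205.
n = ((z_{α/2} + z_β)/C)² + 3.
(2.241 + 1.036) / 0.3205 = 3.277 / 0.3205 = 10.225.
n = 10.225² + 3 = 104.54 + 3 = 107.5.
Round up.

n = 108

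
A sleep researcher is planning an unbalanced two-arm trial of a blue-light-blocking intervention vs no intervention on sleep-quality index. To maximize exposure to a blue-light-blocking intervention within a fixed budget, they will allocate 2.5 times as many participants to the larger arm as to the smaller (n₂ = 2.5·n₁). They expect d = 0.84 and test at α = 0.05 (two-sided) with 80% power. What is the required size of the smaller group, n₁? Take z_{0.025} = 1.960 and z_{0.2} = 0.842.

n₁ = 16

With allocation ratio k = n₂/n₁ = 2.5, Var(x̄₁−x̄₂) = σ²(1/n₁ + 1/(k·n₁)) = σ²·(k+1)/(k·n₁).
So n₁ = (1 + 1/k)·((z_{α/2} + z_β)/d)² = 1.400 × (2.802/0.84)².
n₁ = 1.400 × 11.13 = 15.6.
Round up: n₁ = 16, giving n₂ = 2.5 × 16 = 40.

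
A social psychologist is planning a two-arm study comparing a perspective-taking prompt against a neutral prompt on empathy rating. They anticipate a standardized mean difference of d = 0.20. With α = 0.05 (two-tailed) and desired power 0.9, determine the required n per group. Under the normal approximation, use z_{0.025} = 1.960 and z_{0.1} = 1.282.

n = 526 per group

For two independent groups with equal n: n = 2·((z_{α/2} + z_β) / d)².
z_{α/2} + z_β = 1.960 + 1.282 = 3.242.
n = 2 × (3.242 / 0.20)² = 2 × 16.210² = 2 × 262.76 = 525.5.
Round up to the next whole participant.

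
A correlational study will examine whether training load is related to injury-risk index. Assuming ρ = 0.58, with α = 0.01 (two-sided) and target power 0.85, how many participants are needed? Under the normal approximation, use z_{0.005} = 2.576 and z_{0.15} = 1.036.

Fisher's z: C = ½·ln((1+r)/(1−r)) = ½·ln(3.7619) = 0.6625.
n = ((z_{α/2} + z_β)/C)² + 3.
(2.576 + 1.036) / 0.6625 = 3.612 / 0.6625 = 5.452.
n = 5.452² + 3 = 29.73 + 3 = 32.7.
Round up.

n = 33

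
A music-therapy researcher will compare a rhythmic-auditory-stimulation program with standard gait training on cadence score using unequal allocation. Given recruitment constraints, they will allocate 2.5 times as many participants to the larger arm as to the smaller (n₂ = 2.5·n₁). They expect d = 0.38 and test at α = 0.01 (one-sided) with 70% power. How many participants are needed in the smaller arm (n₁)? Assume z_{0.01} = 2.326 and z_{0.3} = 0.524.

With allocation ratio k = n₂/n₁ = 2.5, Var(x̄₁−x̄₂) = σ²(1/n₁ + 1/(k·n₁)) = σ²·(k+1)/(k·n₁).
So n₁ = (1 + 1/k)·((z_{α} + z_β)/d)² = 1.400 × (2.850/0.38)².
n₁ = 1.400 × 56.25 = 78.8.
Round up: n₁ = 79, giving n₂ = ⌈2.5 × 79⌉ = ⌈197.5⌉ = 198.

n₁ = 79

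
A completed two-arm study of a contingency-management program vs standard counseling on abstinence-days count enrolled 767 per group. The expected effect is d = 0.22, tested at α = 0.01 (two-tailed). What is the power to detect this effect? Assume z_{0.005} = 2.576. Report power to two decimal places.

For two equal groups, power = Φ(d·√(n/2) − z_{α/2}).
d·√(n/2) = 0.22 × √(767/2) = 0.22 × 19.583 = 4.308.
z_β = 4.308 − 2.576 = 1.732.
Power = Φ(1.732) = 0.958.

power ≈ 0.96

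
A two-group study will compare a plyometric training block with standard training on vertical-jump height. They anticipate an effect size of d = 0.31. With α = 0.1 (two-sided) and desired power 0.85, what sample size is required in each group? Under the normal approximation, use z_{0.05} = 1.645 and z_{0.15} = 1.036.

n = 150 per group

For two independent groups with equal n: n = 2·((z_{α/2} + z_β) / d)².
z_{α/2} + z_β = 1.645 + 1.036 = 2.681.
n = 2 × (2.681 / 0.31)² = 2 × 8.648² = 2 × 74.79 = 149.6.
Round up to the next whole participant.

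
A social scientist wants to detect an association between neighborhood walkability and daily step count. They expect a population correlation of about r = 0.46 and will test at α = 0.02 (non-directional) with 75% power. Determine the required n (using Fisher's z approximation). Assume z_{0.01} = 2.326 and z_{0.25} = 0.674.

Fisher's z: C = ½·ln((1+r)/(1−r)) = ½·ln(2.7037) = 0.4973.
n = ((z_{α/2} + z_β)/C)² + 3.
(2.326 + 0.674) / 0.4973 = 3.000 / 0.4973 = 6.033.
n = 6.033² + 3 = 36.39 + 3 = 39.4.
Round up.

n = 40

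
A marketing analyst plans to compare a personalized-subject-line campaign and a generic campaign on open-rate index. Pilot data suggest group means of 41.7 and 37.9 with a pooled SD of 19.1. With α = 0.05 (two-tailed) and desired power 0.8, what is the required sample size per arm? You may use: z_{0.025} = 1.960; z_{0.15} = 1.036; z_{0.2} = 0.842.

n = 397 per group

Cohen's d = |M₁ − M₂| / SD_pooled = |41.7 − 37.9| / 19.1 = 3.8 / 19.1 = 0.199.
For two independent groups with equal n: n = 2·((z_{α/2} + z_β) / d)².
z_{α/2} + z_β = 1.960 + 0.842 = 2.802.
n = 2 × (2.802 / 0.199)² = 2 × 14.080² = 2 × 198.26 = 396.5.
Round up to the next whole participant.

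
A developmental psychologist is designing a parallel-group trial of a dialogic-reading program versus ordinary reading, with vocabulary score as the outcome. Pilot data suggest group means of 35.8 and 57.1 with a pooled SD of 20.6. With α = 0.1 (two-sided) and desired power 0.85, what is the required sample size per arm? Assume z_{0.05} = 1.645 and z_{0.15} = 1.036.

Cohen's d = |M₁ − M₂| / SD_pooled = |35.8 − 57.1| / 20.6 = 21.3 / 20.6 = 1.034.
For two independent groups with equal n: n = 2·((z_{α/2} + z_β) / d)².
z_{α/2} + z_β = 1.645 + 1.036 = 2.681.
n = 2 × (2.681 / 1.034)² = 2 × 2.593² = 2 × 6.72 = 13.4.
Round up to the next whole participant.

n = 14 per group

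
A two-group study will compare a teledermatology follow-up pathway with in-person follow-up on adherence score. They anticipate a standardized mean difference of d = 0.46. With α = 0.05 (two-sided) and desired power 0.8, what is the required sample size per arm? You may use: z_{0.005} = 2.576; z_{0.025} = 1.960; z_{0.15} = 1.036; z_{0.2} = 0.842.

For two independent groups with equal n: n = 2·((z_{α/2} + z_β) / d)².
z_{α/2} + z_β = 1.960 + 0.842 = 2.802.
n = 2 × (2.802 / 0.46)² = 2 × 6.091² = 2 × 37.10 = 74.2.
Round up to the next whole participant.

n = 75 per group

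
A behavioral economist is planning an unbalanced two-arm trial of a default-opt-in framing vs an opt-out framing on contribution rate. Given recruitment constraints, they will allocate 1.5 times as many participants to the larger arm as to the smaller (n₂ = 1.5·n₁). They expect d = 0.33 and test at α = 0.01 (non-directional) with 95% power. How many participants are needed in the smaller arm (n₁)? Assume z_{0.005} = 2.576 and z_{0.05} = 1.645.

With allocation ratio k = n₂/n₁ = 1.5, Var(x̄₁−x̄₂) = σ²(1/n₁ + 1/(k·n₁)) = σ²·(k+1)/(k·n₁).
So n₁ = (1 + 1/k)·((z_{α/2} + z_β)/d)² = 1.667 × (4.221/0.33)².
n₁ = 1.667 × 163.61 = 272.7.
Round up: n₁ = 273, giving n₂ = ⌈1.5 × 273⌉ = ⌈409.5⌉ = 410.

n₁ = 273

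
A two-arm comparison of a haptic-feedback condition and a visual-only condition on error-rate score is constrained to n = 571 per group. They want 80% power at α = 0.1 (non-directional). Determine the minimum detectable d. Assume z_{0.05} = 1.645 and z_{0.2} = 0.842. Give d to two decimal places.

For two independent groups of n = 571 each: d_min = (z_{α/2} + z_β)·√(2/n).
z-sum = 1.645 + 0.842 = 2.487.
d_min = 2.487 × √(2/571) = 2.487 × 0.0592 = 0.147.

d_min ≈ 0.15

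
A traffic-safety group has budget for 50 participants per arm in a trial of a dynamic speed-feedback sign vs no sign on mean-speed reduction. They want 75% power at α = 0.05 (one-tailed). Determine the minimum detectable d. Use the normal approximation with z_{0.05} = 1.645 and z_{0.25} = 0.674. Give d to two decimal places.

For two independent groups of n = 50 each: d_min = (z_{α} + z_β)·√(2/n).
z-sum = 1.645 + 0.674 = 2.319.
d_min = 2.319 × √(2/50) = 2.319 × 0.2000 = 0.464.

d_min ≈ 0.46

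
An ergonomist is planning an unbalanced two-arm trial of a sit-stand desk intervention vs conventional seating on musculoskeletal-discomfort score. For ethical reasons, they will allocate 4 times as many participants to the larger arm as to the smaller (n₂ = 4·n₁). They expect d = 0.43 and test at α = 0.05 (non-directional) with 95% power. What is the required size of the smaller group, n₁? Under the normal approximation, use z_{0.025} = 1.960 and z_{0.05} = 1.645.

n₁ = 88

With allocation ratio k = n₂/n₁ = 4, Var(x̄₁−x̄₂) = σ²(1/n₁ + 1/(k·n₁)) = σ²·(k+1)/(k·n₁).
So n₁ = (1 + 1/k)·((z_{α/2} + z_β)/d)² = 1.250 × (3.605/0.43)².
n₁ = 1.250 × 70.29 = 87.9.
Round up: n₁ = 88, giving n₂ = 4 × 88 = 352.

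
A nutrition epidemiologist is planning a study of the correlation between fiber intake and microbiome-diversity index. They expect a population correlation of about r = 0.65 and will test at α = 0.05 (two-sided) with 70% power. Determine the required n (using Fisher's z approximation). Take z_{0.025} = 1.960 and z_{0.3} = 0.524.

n = 14

Fisher's z: C = ½·ln((1+r)/(1−r)) = ½·ln(4.7143) = 0.7753.
n = ((z_{α/2} + z_β)/C)² + 3.
(1.960 + 0.524) / 0.7753 = 2.484 / 0.7753 = 3.204.
n = 3.204² + 3 = 10.27 + 3 = 13.3.
Round up.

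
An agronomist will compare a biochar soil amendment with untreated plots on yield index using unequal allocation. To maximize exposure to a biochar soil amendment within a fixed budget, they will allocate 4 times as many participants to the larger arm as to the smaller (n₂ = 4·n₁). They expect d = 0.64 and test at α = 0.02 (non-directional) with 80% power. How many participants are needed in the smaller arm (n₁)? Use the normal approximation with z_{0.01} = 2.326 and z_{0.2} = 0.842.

n₁ = 31

With allocation ratio k = n₂/n₁ = 4, Var(x̄₁−x̄₂) = σ²(1/n₁ + 1/(k·n₁)) = σ²·(k+1)/(k·n₁).
So n₁ = (1 + 1/k)·((z_{α/2} + z_β)/d)² = 1.250 × (3.168/0.64)².
n₁ = 1.250 × 24.50 = 30.6.
Round up: n₁ = 31, giving n₂ = 4 × 31 = 124.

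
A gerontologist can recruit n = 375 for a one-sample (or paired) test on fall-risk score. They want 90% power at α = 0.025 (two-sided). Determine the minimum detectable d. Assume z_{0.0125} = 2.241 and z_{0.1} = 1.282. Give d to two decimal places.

d_min ≈ 0.18

For a single sample (or paired design) of n = 375: d_min = (z_{α/2} + z_β)/√n.
z-sum = 2.241 + 1.282 = 3.523.
d_min = 3.523 / √375 = 3.523 / 19.365 = 0.182.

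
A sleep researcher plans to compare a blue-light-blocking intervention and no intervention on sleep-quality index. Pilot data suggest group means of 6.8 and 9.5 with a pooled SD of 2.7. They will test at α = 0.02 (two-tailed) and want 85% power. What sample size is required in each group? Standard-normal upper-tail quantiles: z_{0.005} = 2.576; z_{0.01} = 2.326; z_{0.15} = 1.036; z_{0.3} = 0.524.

n = 23 per group

Cohen's d = |M₁ − M₂| / SD_pooled = |6.8 − 9.5| / 2.7 = 2.7 / 2.7 = 1.000.
For two independent groups with equal n: n = 2·((z_{α/2} + z_β) / d)².
z_{α/2} + z_β = 2.326 + 1.036 = 3.362.
n = 2 × (3.362 / 1.000)² = 2 × 3.362² = 2 × 11.30 = 22.6.
Round up to the next whole participant.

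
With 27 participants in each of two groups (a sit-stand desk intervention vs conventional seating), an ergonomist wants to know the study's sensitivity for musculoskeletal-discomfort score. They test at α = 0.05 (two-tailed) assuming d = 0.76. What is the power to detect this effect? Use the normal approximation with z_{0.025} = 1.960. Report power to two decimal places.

For two equal groups, power = Φ(d·√(n/2) − z_{α/2}).
d·√(n/2) = 0.76 × √(27/2) = 0.76 × 3.674 = 2.792.
z_β = 2.792 − 1.960 = 0.832.
Power = Φ(0.832) = 0.797.

power ≈ 0.80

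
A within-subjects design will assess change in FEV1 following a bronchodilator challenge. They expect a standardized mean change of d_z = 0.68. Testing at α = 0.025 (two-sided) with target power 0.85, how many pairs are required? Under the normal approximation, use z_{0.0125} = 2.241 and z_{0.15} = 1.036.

n = 24 pairs

For a paired (one-sample on differences) test: n = ((z_{α/2} + z_β) / d)².
z_{α/2} + z_β = 2.241 + 1.036 = 3.277.
n = (3.277 / 0.68)² = 4.819² = 23.22.
Round up.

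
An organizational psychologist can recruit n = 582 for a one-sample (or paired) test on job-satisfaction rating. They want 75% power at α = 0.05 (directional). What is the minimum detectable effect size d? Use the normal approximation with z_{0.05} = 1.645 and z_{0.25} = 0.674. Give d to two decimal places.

For a single sample (or paired design) of n = 582: d_min = (z_{α} + z_β)/√n.
z-sum = 1.645 + 0.674 = 2.319.
d_min = 2.319 / √582 = 2.319 / 24.125 = 0.096.

d_min ≈ 0.10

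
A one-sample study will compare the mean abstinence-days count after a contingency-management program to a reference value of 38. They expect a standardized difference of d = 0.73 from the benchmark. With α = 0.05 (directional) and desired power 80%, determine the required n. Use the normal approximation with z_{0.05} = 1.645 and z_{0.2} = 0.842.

n = 12

For a one-sample test: n = ((z_{α} + z_β) / d)².
z_{α} + z_β = 1.645 + 0.842 = 2.487.
n = (2.487 / 0.73)² = 3.407² = 11.61.
Round up.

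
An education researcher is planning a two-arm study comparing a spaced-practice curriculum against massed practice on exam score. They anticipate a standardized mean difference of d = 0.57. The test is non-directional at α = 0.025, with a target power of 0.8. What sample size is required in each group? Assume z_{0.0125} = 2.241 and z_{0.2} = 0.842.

n = 59 per group

For two independent groups with equal n: n = 2·((z_{α/2} + z_β) / d)².
z_{α/2} + z_β = 2.241 + 0.842 = 3.083.
n = 2 × (3.083 / 0.57)² = 2 × 5.409² = 2 × 29.25 = 58.5.
Round up to the next whole participant.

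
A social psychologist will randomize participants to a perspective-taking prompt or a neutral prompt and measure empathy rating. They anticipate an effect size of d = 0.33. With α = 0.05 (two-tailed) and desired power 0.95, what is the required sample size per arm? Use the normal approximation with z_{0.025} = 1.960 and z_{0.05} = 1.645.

For two independent groups with equal n: n = 2·((z_{α/2} + z_β) / d)².
z_{α/2} + z_β = 1.960 + 1.645 = 3.605.
n = 2 × (3.605 / 0.33)² = 2 × 10.924² = 2 × 119.34 = 238.7.
Round up to the next whole participant.

n = 239 per group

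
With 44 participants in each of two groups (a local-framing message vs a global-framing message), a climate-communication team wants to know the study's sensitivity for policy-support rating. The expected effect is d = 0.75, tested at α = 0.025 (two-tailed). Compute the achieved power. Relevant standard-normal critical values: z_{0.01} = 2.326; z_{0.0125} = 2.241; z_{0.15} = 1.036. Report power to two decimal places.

power ≈ 0.90

For two equal groups, power = Φ(d·√(n/2) − z_{α/2}).
d·√(n/2) = 0.75 × √(44/2) = 0.75 × 4.690 = 3.518.
z_β = 3.518 − 2.241 = 1.277.
Power = Φ(1.277) = 0.899.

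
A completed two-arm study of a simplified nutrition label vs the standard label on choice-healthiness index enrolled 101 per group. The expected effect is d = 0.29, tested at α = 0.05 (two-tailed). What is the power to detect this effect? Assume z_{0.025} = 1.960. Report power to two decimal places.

For two equal groups, power = Φ(d·√(n/2) − z_{α/2}).
d·√(n/2) = 0.29 × √(101/2) = 0.29 × 7.106 = 2.061.
z_β = 2.061 − 1.960 = 0.101.
Power = Φ(0.101) = 0.540.

power ≈ 0.54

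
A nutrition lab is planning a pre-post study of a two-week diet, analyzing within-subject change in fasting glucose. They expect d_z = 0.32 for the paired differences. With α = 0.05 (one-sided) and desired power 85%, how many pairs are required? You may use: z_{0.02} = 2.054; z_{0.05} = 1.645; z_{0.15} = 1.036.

For a paired (one-sample on differences) test: n = ((z_{α} + z_β) / d)².
z_{α} + z_β = 1.645 + 1.036 = 2.681.
n = (2.681 / 0.32)² = 8.378² = 70.19.
Round up.

n = 71 pairs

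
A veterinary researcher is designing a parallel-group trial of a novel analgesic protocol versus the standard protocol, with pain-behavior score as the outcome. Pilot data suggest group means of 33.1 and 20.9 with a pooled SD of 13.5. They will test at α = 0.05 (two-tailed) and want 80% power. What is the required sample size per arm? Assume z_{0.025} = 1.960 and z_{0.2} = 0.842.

Cohen's d = |M₁ − M₂| / SD_pooled = |33.1 − 20.9| / 13.5 = 12.2 / 13.5 = 0.904.
For two independent groups with equal n: n = 2·((z_{α/2} + z_β) / d)².
z_{α/2} + z_β = 1.960 + 0.842 = 2.802.
n = 2 × (2.802 / 0.904)² = 2 × 3.100² = 2 × 9.61 = 19.2.
Round up to the next whole participant.

n = 20 per group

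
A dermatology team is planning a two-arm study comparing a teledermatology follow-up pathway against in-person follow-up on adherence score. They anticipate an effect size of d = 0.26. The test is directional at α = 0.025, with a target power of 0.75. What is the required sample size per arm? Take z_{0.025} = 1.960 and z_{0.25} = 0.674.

n = 206 per group

For two independent groups with equal n: n = 2·((z_{α} + z_β) / d)².
z_{α} + z_β = 1.960 + 0.674 = 2.634.
n = 2 × (2.634 / 0.26)² = 2 × 10.131² = 2 × 102.63 = 205.3.
Round up to the next whole participant.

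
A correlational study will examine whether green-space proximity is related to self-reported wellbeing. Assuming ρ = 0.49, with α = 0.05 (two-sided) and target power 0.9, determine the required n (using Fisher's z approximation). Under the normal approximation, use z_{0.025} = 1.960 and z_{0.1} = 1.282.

n = 40

Fisher's z: C = ½·ln((1+r)/(1−r)) = ½·ln(2.9216) = 0.5361.
n = ((z_{α/2} + z_β)/C)² + 3.
(1.960 + 1.282) / 0.5361 = 3.242 / 0.5361 = 6.047.
n = 6.047² + 3 = 36.57 + 3 = 39.6.
Round up.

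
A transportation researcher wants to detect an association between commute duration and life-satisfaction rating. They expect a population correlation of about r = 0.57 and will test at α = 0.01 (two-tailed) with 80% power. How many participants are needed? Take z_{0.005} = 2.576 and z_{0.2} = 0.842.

n = 31

Fisher's z: C = ½·ln((1+r)/(1−r)) = ½·ln(3.6512) = 0.6475.
n = ((z_{α/2} + z_β)/C)² + 3.
(2.576 + 0.842) / 0.6475 = 3.418 / 0.6475 = 5.279.
n = 5.279² + 3 = 27.87 + 3 = 30.9.
Round up.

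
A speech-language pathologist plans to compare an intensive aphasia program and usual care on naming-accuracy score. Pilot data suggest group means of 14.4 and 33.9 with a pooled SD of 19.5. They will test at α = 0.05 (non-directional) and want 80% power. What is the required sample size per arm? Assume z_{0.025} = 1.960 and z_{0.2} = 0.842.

n = 16 per group

Cohen's d = |M₁ − M₂| / SD_pooled = |14.4 − 33.9| / 19.5 = 19.5 / 19.5 = 1.000.
For two independent groups with equal n: n = 2·((z_{α/2} + z_β) / d)².
z_{α/2} + z_β = 1.960 + 0.842 = 2.802.
n = 2 × (2.802 / 1.000)² = 2 × 2.802² = 2 × 7.85 = 15.7.
Round up to the next whole participant.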